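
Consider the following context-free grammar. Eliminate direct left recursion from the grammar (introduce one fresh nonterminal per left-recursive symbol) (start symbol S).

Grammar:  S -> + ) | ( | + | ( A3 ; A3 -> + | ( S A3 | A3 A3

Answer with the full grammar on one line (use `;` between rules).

S -> + ) | ( | + | ( A3; A3 -> + A3' | ( S A3 A3'; A3' -> A3 A3' | eps

Directly left-recursive nonterminal: A3.
For A3: α = {A3}, β = {+, ( S A3}. Rewrite as A3 → β A3' and A3' → α A3' | ε.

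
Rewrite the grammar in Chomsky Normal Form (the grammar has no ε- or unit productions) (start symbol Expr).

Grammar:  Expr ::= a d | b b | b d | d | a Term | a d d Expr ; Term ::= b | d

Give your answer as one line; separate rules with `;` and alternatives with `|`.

Expr ::= X1 X2 | X3 X3 | X3 X2 | d | X1 Term | X1 Y1; Term ::= b | d; X1 ::= a; X2 ::= d; X3 ::= b; Y1 ::= X2 Y2; Y2 ::= X2 Expr

Introduce a nonterminal for each terminal appearing in a rule of length ≥ 2: X1 → a, X2 → d, X3 → b.
Binarize each right-hand side of length ≥ 3 by chaining fresh nonterminals (Y1, Y2, …): affected rules were Expr → X1 X2 X2 Expr.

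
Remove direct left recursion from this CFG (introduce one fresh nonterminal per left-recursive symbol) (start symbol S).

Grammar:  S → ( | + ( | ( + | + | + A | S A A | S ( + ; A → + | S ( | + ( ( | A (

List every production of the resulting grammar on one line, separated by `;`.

S → ( S' | + ( S' | ( + S' | + S' | + A S'; A → + A' | S ( A' | + ( ( A'; S' → A A S' | ( + S' | ε; A' → ( A' | ε

Left recursion appears on S, A.
For S: α = {A A, ( +}, β = {(, + (, ( +, +, + A}. Rewrite as S → β S' and S' → α S' | ε.
For A: α = {(}, β = {+, S (, + ( (}. Rewrite as A → β A' and A' → α A' | ε.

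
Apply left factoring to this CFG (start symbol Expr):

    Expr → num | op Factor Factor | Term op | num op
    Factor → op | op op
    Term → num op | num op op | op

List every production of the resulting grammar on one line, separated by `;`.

Expr → op Factor Factor | Term op | num Expr1; Factor → op Factor1; Term → op | num op Term1; Expr1 → ε | op; Factor1 → ε | op; Term1 → ε | op

Expr has alternatives sharing prefix 'num': factor to Expr → num Expr1 with Expr1 → ε | op.
Factor has alternatives sharing prefix 'op': factor to Factor → op Factor1 with Factor1 → ε | op.
Term has alternatives sharing prefix 'num op': factor to Term → num op Term1 with Term1 → ε | op.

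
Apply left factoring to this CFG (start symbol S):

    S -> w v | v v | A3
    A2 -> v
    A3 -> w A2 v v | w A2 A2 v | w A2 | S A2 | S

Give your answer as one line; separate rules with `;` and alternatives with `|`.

S -> w v | v v | A3; A2 -> v; A3 -> w A2 A3' | S A3''; A3' -> v v | A2 v | epsilon; A3'' -> A2 | epsilon

A3 has alternatives sharing prefix 'w A2': factor to A3 → w A2 A3' with A3' → v v | A2 v | ε.
A3 has alternatives sharing prefix 'S': factor to A3 → S A3'' with A3'' → A2 | ε.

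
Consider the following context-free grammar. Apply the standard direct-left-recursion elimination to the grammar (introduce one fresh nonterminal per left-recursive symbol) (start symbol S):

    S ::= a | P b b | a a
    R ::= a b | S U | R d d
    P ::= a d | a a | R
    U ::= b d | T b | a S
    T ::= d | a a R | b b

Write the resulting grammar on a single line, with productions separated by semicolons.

S ::= a | P b b | a a; R ::= a b R' | S U R'; P ::= a d | a a | R; U ::= b d | T b | a S; T ::= d | a a R | b b; R' ::= d d R' | ε

Directly left-recursive nonterminal: R.
For R: α = {d d}, β = {a b, S U}. Rewrite as R → β R' and R' → α R' | ε.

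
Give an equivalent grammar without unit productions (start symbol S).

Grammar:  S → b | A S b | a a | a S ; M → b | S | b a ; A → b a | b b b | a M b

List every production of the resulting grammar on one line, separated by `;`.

S → b | A S b | a a | a S; M → b | A S b | a a | a S | b a; A → b a | b b b | a M b

Unit pairs: M ⇒* {S}.
For each unit pair (A, B), copy every non-unit production of B to A, then drop all unit productions.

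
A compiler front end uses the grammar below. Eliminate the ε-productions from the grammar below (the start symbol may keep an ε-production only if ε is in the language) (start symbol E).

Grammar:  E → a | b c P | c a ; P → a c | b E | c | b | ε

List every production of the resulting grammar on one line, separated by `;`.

E → a | b c P | b c | c a; P → a c | b E | c | b

The nullable symbols are {P}.
ε ∉ L(G), so no ε-production is kept.
For each production, add variants omitting each subset of nullable occurrences: E → b c P gives b c P | b c.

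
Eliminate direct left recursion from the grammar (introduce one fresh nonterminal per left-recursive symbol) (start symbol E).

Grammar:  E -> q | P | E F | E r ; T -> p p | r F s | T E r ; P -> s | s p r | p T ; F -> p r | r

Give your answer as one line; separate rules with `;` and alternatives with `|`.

E -> q E' | P E'; T -> p p T' | r F s T'; P -> s | s p r | p T; F -> p r | r; E' -> F E' | r E' | eps; T' -> E r T' | eps

E, T are directly left-recursive.
For E: α = {F, r}, β = {q, P}. Rewrite as E → β E' and E' → α E' | ε.
For T: α = {E r}, β = {p p, r F s}. Rewrite as T → β T' and T' → α T' | ε.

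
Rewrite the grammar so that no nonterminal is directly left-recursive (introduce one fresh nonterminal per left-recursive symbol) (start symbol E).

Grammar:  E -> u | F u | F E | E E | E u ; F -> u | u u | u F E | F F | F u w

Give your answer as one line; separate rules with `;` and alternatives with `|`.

Directly left-recursive nonterminals: E, F.
For E: α = {E, u}, β = {u, F u, F E}. Rewrite as E → β E' and E' → α E' | ε.
For F: α = {F, u w}, β = {u, u u, u F E}. Rewrite as F → β F' and F' → α F' | ε.

E -> u E' | F u E' | F E E'; F -> u F' | u u F' | u F E F'; E' -> E E' | u E' | ε; F' -> F F' | u w F' | ε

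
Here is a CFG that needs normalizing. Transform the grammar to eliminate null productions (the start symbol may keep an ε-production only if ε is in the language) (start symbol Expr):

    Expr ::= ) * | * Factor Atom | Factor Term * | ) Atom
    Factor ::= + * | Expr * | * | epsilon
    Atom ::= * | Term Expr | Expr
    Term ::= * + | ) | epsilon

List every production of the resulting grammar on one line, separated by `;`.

Expr ::= ) * | * Factor Atom | * Atom | Factor Term * | Factor * | Term * | * | ) Atom; Factor ::= + * | Expr * | *; Atom ::= * | Term Expr | Expr; Term ::= * + | )

Nullable set = {Factor, Term}.
ε ∉ L(G), so no ε-production is kept.
For each production, add variants omitting each subset of nullable occurrences: Expr → * Factor Atom gives * Factor Atom | * Atom. Expr → Factor Term * gives Factor Term * | Factor * | Term * | *. Atom → Term Expr gives Term Expr | Expr.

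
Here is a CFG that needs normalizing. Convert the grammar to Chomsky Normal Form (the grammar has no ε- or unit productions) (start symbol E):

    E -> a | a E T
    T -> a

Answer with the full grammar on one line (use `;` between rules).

E -> a | X1 Y1; T -> a; X1 -> a; Y1 -> E T

Introduce a nonterminal for each terminal appearing in a rule of length ≥ 2: X1 → a.
Binarize each right-hand side of length ≥ 3 by chaining fresh nonterminals (Y1, Y2, …): affected rules were E → X1 E T.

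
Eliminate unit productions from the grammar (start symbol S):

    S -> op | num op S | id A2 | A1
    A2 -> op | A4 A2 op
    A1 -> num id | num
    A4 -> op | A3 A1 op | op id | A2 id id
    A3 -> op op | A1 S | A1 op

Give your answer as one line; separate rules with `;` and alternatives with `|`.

Unit pairs: S ⇒* {A1}.
For every A with A ⇒* B via unit rules, add B's non-unit alternatives to A; then delete every rule of the form X → Y.

S -> num id | num | op | num op S | id A2; A2 -> op | A4 A2 op; A1 -> num id | num; A4 -> op | A3 A1 op | op id | A2 id id; A3 -> op op | A1 S | A1 op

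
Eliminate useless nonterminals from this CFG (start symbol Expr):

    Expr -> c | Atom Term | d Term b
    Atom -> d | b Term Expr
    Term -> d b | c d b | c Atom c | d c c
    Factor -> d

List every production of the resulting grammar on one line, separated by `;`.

Generating nonterminals: {Atom, Expr, Factor, Term}.
Reachable from Expr after that: {Atom, Expr, Term}.
Removed useless symbols: {Factor} and every production mentioning them.

Expr -> c | Atom Term | d Term b; Atom -> d | b Term Expr; Term -> d b | c d b | c Atom c | d c c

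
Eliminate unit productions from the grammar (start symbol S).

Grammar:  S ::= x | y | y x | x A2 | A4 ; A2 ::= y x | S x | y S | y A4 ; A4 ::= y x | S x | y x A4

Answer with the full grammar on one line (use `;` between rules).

Unit pairs: S ⇒* {A4}.
Replace each nonterminal's rules with the union of the non-unit rules of every nonterminal it unit-derives.

S ::= y x | S x | y x A4 | x | y | x A2; A2 ::= y x | S x | y S | y A4; A4 ::= y x | S x | y x A4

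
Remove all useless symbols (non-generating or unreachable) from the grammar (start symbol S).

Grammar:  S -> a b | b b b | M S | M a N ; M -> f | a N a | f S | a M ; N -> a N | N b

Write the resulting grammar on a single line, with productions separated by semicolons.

Generating nonterminals: {M, S}.
Reachable from S after that: {M, S}.
Removed useless symbols: {N} and every production mentioning them.

S -> a b | b b b | M S; M -> f | f S | a M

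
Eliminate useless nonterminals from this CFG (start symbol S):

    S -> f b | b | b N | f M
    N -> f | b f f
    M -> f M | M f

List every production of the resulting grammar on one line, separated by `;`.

Generating nonterminals: {N, S}.
Reachable from S after that: {N, S}.
Removed useless symbols: {M} and every production mentioning them.

S -> f b | b | b N; N -> f | b f f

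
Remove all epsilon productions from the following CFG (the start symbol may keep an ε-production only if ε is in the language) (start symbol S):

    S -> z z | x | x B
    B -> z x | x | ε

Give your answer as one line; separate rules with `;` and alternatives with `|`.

Nullable set = {B}.
ε ∉ L(G), so no ε-production is kept.

S -> z z | x | x B; B -> z x | x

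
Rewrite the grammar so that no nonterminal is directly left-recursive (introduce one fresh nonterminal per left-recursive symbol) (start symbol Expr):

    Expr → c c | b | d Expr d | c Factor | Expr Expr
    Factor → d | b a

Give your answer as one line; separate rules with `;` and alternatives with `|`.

Expr → c c Expr1 | b Expr1 | d Expr d Expr1 | c Factor Expr1; Factor → d | b a; Expr1 → Expr Expr1 | eps

Left recursion appears on Expr.
For Expr: α = {Expr}, β = {c c, b, d Expr d, c Factor}. Rewrite as Expr → β Expr1 and Expr1 → α Expr1 | ε.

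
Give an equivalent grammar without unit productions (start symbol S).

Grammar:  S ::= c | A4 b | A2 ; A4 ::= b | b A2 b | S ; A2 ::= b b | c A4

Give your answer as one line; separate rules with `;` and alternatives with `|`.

S ::= b b | c A4 | c | A4 b; A4 ::= b | b A2 b | b b | c A4 | c | A4 b; A2 ::= b b | c A4

Unit pairs: A4 ⇒* {A2, S}; S ⇒* {A2}.
Replace each nonterminal's rules with the union of the non-unit rules of every nonterminal it unit-derives.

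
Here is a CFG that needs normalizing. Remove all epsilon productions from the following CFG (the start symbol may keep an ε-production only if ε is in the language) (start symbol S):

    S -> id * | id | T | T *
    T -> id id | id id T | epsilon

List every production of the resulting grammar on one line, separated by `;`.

S -> id * | id | T | T * | * | epsilon; T -> id id | id id T

The nullable symbols are {S, T}.
ε ∈ L(G) since S is nullable, so keep S → ε.
Expand every rule over subsets of its nullable positions: S → T * gives T * | *.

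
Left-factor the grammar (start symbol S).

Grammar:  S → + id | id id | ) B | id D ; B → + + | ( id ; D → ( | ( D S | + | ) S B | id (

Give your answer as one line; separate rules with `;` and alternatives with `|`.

S → + id | ) B | id S'; B → + + | ( id; D → + | ) S B | id ( | ( D'; S' → id | D; D' → ε | D S

S has alternatives sharing prefix 'id': factor to S → id S' with S' → id | D.
D has alternatives sharing prefix '(': factor to D → ( D' with D' → ε | D S.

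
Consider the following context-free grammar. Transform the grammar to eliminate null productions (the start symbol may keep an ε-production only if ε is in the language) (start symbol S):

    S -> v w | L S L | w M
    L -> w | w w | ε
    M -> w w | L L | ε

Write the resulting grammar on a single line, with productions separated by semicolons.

Nullable set = {L, M}.
ε ∉ L(G), so no ε-production is kept.
Add the nullable-subset variants: S → L S L gives L S L | L S | S L. S → w M gives w M | w. M → L L gives L L | L.

S -> v w | L S L | L S | S L | w M | w; L -> w | w w; M -> w w | L L | L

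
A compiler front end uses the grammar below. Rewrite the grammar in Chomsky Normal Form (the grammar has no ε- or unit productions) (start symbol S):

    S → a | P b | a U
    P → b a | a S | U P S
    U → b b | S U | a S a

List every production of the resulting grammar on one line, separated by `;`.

Introduce a nonterminal for each terminal appearing in a rule of length ≥ 2: X1 → b, X2 → a.
Binarize each right-hand side of length ≥ 3 by chaining fresh nonterminals (Y1, Y2, …): affected rules were P → U P S; U → X2 S X2.

S → a | P X1 | X2 U; P → X1 X2 | X2 S | U Y1; U → X1 X1 | S U | X2 Y2; X1 → b; X2 → a; Y1 → P S; Y2 → S X2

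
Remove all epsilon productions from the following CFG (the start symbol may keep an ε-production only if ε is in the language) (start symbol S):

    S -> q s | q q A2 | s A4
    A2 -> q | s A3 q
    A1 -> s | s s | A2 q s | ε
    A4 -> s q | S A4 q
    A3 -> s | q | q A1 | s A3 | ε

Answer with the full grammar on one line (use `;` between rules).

Nullable set = {A1, A3}.
ε ∉ L(G), so no ε-production is kept.
Expand every rule over subsets of its nullable positions: A2 → s A3 q gives s A3 q | s q.

S -> q s | q q A2 | s A4; A2 -> q | s A3 q | s q; A1 -> s | s s | A2 q s; A4 -> s q | S A4 q; A3 -> s | q | q A1 | s A3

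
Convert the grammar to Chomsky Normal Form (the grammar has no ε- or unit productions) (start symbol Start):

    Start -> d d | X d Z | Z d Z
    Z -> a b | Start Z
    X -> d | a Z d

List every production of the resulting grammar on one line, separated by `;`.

Start -> X1 X1 | X Y1 | Z Y2; Z -> X2 X3 | Start Z; X -> d | X2 Y3; X1 -> d; X2 -> a; X3 -> b; Y1 -> X1 Z; Y2 -> X1 Z; Y3 -> Z X1

Introduce a nonterminal for each terminal appearing in a rule of length ≥ 2: X1 → d, X2 → a, X3 → b.
Binarize each right-hand side of length ≥ 3 by chaining fresh nonterminals (Y1, Y2, …): affected rules were Start → X X1 Z; Start → Z X1 Z; X → X2 Z X1.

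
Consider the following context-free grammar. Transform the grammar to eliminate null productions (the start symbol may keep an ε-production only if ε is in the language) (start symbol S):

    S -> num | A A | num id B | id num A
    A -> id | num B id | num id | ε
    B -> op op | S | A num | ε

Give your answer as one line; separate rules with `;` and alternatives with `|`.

The nullable symbols are {A, B, S}.
ε ∈ L(G) since S is nullable, so keep S → ε.
For each production, add variants omitting each subset of nullable occurrences: S → A A gives A A | A. S → num id B gives num id B | num id. S → id num A gives id num A | id num. A → num B id gives num B id | num id.

S -> num | A A | A | num id B | num id | id num A | id num | ε; A -> id | num B id | num id; B -> op op | S | A num | num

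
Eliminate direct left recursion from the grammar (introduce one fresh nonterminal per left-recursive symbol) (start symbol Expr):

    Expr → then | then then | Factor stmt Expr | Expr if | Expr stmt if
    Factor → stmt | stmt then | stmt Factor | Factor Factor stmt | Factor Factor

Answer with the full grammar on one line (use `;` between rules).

Directly left-recursive nonterminals: Expr, Factor.
For Expr: α = {if, stmt if}, β = {then, then then, Factor stmt Expr}. Rewrite as Expr → β Expr1 and Expr1 → α Expr1 | ε.
For Factor: α = {Factor stmt, Factor}, β = {stmt, stmt then, stmt Factor}. Rewrite as Factor → β Factor1 and Factor1 → α Factor1 | ε.

Expr → then Expr1 | then then Expr1 | Factor stmt Expr Expr1; Factor → stmt Factor1 | stmt then Factor1 | stmt Factor Factor1; Expr1 → if Expr1 | stmt if Expr1 | ε; Factor1 → Factor stmt Factor1 | Factor Factor1 | ε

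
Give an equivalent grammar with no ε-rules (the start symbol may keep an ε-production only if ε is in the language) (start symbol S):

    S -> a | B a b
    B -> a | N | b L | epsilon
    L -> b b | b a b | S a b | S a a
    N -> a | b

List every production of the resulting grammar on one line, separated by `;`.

Nullable set = {B}.
ε ∉ L(G), so no ε-production is kept.
Add the nullable-subset variants: S → B a b gives B a b | a b.

S -> a | B a b | a b; B -> a | N | b L; L -> b b | b a b | S a b | S a a; N -> a | b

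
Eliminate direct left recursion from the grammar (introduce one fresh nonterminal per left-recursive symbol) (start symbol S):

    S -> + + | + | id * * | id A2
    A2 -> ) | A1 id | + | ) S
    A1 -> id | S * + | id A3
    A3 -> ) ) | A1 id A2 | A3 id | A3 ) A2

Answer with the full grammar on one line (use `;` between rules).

Directly left-recursive nonterminal: A3.
For A3: α = {id, ) A2}, β = {) ), A1 id A2}. Rewrite as A3 → β A3' and A3' → α A3' | ε.

S -> + + | + | id * * | id A2; A2 -> ) | A1 id | + | ) S; A1 -> id | S * + | id A3; A3 -> ) ) A3' | A1 id A2 A3'; A3' -> id A3' | ) A2 A3' | ε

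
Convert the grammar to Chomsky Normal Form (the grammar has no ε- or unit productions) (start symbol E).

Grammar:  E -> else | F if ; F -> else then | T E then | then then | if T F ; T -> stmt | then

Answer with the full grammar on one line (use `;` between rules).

Introduce a nonterminal for each terminal appearing in a rule of length ≥ 2: X1 → if, X2 → else, X3 → then.
Binarize each right-hand side of length ≥ 3 by chaining fresh nonterminals (Y1, Y2, …): affected rules were F → T E X3; F → X1 T F.

E -> else | F X1; F -> X2 X3 | T Y1 | X3 X3 | X1 Y2; T -> stmt | then; X1 -> if; X2 -> else; X3 -> then; Y1 -> E X3; Y2 -> T F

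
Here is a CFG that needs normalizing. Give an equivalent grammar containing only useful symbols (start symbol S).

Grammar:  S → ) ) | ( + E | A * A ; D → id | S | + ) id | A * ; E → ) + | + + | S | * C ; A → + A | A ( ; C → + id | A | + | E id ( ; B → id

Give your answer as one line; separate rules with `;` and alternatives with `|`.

S → ) ) | ( + E; E → ) + | + + | S | * C; C → + id | + | E id (

Generating nonterminals: {B, C, D, E, S}.
Reachable from S after that: {C, E, S}.
Removed useless symbols: {A, B, D} and every production mentioning them.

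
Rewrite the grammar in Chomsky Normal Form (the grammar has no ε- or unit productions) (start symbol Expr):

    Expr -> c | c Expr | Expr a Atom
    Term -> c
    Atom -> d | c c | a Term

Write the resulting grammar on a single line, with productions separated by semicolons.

Expr -> c | X1 Expr | Expr Y1; Term -> c; Atom -> d | X1 X1 | X2 Term; X1 -> c; X2 -> a; Y1 -> X2 Atom

Introduce a nonterminal for each terminal appearing in a rule of length ≥ 2: X1 → c, X2 → a.
Binarize each right-hand side of length ≥ 3 by chaining fresh nonterminals (Y1, Y2, …): affected rules were Expr → Expr X2 Atom.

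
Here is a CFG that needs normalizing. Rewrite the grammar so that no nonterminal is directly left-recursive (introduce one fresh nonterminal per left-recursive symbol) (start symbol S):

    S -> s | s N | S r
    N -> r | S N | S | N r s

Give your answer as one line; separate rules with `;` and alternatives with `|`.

S -> s S' | s N S'; N -> r N' | S N N' | S N'; S' -> r S' | eps; N' -> r s N' | eps

Directly left-recursive nonterminals: S, N.
For S: α = {r}, β = {s, s N}. Rewrite as S → β S' and S' → α S' | ε.
For N: α = {r s}, β = {r, S N, S}. Rewrite as N → β N' and N' → α N' | ε.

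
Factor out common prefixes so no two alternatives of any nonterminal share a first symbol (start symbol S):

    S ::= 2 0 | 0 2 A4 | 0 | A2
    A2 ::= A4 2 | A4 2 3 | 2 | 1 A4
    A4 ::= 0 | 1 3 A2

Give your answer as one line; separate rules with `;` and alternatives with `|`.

S ::= 2 0 | A2 | 0 S'; A2 ::= 2 | 1 A4 | A4 2 A2'; A4 ::= 0 | 1 3 A2; S' ::= 2 A4 | ε; A2' ::= ε | 3

S has alternatives sharing prefix '0': factor to S → 0 S' with S' → 2 A4 | ε.
A2 has alternatives sharing prefix 'A4 2': factor to A2 → A4 2 A2' with A2' → ε | 3.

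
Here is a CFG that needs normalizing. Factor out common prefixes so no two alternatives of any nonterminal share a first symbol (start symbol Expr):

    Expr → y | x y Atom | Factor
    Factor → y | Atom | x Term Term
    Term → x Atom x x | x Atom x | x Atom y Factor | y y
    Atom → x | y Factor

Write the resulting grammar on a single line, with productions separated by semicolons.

Term has alternatives sharing prefix 'x Atom': factor to Term → x Atom Term1 with Term1 → x x | x | y Factor.
Term1 has alternatives sharing prefix 'x': factor to Term1 → x Term11 with Term11 → x | ε.

Expr → y | x y Atom | Factor; Factor → y | Atom | x Term Term; Term → y y | x Atom Term1; Atom → x | y Factor; Term1 → y Factor | x Term11; Term11 → x | ε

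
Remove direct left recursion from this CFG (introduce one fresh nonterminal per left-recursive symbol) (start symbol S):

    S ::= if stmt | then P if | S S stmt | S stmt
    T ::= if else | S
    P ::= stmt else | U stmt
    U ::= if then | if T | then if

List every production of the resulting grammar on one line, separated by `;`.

S ::= if stmt S' | then P if S'; T ::= if else | S; P ::= stmt else | U stmt; U ::= if then | if T | then if; S' ::= S stmt S' | stmt S' | ε

Left recursion appears on S.
For S: α = {S stmt, stmt}, β = {if stmt, then P if}. Rewrite as S → β S' and S' → α S' | ε.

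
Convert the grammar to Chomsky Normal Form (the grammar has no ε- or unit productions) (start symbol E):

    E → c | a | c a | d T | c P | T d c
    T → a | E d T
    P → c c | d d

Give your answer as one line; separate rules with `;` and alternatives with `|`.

Introduce a nonterminal for each terminal appearing in a rule of length ≥ 2: X1 → c, X2 → a, X3 → d.
Binarize each right-hand side of length ≥ 3 by chaining fresh nonterminals (Y1, Y2, …): affected rules were E → T X3 X1; T → E X3 T.

E → c | a | X1 X2 | X3 T | X1 P | T Y1; T → a | E Y2; P → X1 X1 | X3 X3; X1 → c; X2 → a; X3 → d; Y1 → X3 X1; Y2 → X3 T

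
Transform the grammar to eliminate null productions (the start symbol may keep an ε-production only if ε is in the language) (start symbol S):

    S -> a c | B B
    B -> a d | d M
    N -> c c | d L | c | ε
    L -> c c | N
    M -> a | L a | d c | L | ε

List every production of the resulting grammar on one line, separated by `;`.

S -> a c | B B; B -> a d | d M | d; N -> c c | d L | d | c; L -> c c | N; M -> a | L a | d c | L

Nullable nonterminals: {L, M, N}.
ε ∉ L(G), so no ε-production is kept.
Expand every rule over subsets of its nullable positions: B → d M gives d M | d. N → d L gives d L | d.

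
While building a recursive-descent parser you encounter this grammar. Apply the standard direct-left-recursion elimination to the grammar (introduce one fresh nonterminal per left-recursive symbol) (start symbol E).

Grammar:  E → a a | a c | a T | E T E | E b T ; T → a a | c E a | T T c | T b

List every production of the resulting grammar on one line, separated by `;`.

E, T are directly left-recursive.
For E: α = {T E, b T}, β = {a a, a c, a T}. Rewrite as E → β E' and E' → α E' | ε.
For T: α = {T c, b}, β = {a a, c E a}. Rewrite as T → β T' and T' → α T' | ε.

E → a a E' | a c E' | a T E'; T → a a T' | c E a T'; E' → T E E' | b T E' | ε; T' → T c T' | b T' | ε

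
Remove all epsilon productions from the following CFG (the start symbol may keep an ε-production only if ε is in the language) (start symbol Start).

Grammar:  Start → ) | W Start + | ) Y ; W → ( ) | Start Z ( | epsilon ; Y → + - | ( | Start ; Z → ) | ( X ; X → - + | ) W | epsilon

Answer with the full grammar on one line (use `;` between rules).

Start → ) | W Start + | Start + | ) Y; W → ( ) | Start Z (; Y → + - | ( | Start; Z → ) | ( X | (; X → - + | ) W | )

The nullable symbols are {W, X}.
ε ∉ L(G), so no ε-production is kept.
For each production, add variants omitting each subset of nullable occurrences: Start → W Start + gives W Start + | Start +. Z → ( X gives ( X | (. X → ) W gives ) W | ).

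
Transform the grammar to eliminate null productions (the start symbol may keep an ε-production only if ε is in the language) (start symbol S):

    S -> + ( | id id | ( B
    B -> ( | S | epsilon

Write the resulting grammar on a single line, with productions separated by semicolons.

Nullable nonterminals: {B}.
ε ∉ L(G), so no ε-production is kept.
Add the nullable-subset variants: S → ( B gives ( B | (.

S -> + ( | id id | ( B | (; B -> ( | S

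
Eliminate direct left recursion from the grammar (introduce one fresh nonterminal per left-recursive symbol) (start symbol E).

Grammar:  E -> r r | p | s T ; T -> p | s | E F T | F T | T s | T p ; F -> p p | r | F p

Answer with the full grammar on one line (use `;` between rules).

T, F are directly left-recursive.
For T: α = {s, p}, β = {p, s, E F T, F T}. Rewrite as T → β T' and T' → α T' | ε.
For F: α = {p}, β = {p p, r}. Rewrite as F → β F' and F' → α F' | ε.

E -> r r | p | s T; T -> p T' | s T' | E F T T' | F T T'; F -> p p F' | r F'; T' -> s T' | p T' | ε; F' -> p F' | ε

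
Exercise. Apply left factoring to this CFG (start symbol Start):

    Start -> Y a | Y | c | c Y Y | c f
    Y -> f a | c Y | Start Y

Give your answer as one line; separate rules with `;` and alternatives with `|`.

Start has alternatives sharing prefix 'c': factor to Start → c Start1 with Start1 → ε | Y Y | f.
Start has alternatives sharing prefix 'Y': factor to Start → Y Start2 with Start2 → a | ε.

Start -> c Start1 | Y Start2; Y -> f a | c Y | Start Y; Start1 -> epsilon | Y Y | f; Start2 -> a | epsilon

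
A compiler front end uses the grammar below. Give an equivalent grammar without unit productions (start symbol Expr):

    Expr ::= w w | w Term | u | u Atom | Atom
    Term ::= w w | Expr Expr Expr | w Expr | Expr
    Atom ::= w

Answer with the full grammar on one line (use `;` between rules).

Expr ::= w | w w | w Term | u | u Atom; Term ::= w w | Expr Expr Expr | w Expr | w | w Term | u | u Atom; Atom ::= w

Unit pairs: Expr ⇒* {Atom}; Term ⇒* {Atom, Expr}.
For every A with A ⇒* B via unit rules, add B's non-unit alternatives to A; then delete every rule of the form X → Y.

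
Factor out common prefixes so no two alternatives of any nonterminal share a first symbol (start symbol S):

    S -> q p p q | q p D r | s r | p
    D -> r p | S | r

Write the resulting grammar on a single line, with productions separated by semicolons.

S -> s r | p | q p S'; D -> S | r D'; S' -> p q | D r; D' -> p | eps

S has alternatives sharing prefix 'q p': factor to S → q p S' with S' → p q | D r.
D has alternatives sharing prefix 'r': factor to D → r D' with D' → p | ε.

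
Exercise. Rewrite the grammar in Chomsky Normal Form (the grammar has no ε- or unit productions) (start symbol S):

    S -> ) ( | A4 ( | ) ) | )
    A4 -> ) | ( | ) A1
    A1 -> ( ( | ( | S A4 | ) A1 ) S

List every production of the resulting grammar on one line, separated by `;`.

Introduce a nonterminal for each terminal appearing in a rule of length ≥ 2: X1 → ), X2 → (.
Binarize each right-hand side of length ≥ 3 by chaining fresh nonterminals (Y1, Y2, …): affected rules were A1 → X1 A1 X1 S.

S -> X1 X2 | A4 X2 | X1 X1 | ); A4 -> ) | ( | X1 A1; A1 -> X2 X2 | ( | S A4 | X1 Y1; X1 -> ); X2 -> (; Y1 -> A1 Y2; Y2 -> X1 S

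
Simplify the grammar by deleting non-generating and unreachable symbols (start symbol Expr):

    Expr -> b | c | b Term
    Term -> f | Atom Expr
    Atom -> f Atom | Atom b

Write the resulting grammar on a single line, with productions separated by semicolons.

Generating nonterminals: {Expr, Term}.
Reachable from Expr after that: {Expr, Term}.
Removed useless symbols: {Atom} and every production mentioning them.

Expr -> b | c | b Term; Term -> f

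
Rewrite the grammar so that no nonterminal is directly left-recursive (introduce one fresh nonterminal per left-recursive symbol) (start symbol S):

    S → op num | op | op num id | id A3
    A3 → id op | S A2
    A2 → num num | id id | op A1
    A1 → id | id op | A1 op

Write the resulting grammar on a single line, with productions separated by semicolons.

S → op num | op | op num id | id A3; A3 → id op | S A2; A2 → num num | id id | op A1; A1 → id A1' | id op A1'; A1' → op A1' | epsilon

Directly left-recursive nonterminal: A1.
For A1: α = {op}, β = {id, id op}. Rewrite as A1 → β A1' and A1' → α A1' | ε.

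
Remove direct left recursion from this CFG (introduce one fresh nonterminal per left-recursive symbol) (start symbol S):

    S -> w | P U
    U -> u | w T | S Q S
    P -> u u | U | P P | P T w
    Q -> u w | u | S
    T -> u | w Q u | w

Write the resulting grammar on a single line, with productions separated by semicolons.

S -> w | P U; U -> u | w T | S Q S; P -> u u P' | U P'; Q -> u w | u | S; T -> u | w Q u | w; P' -> P P' | T w P' | eps

Left recursion appears on P.
For P: α = {P, T w}, β = {u u, U}. Rewrite as P → β P' and P' → α P' | ε.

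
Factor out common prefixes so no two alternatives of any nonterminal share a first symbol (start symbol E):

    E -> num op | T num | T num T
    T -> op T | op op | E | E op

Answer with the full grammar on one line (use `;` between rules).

E has alternatives sharing prefix 'T num': factor to E → T num E' with E' → ε | T.
T has alternatives sharing prefix 'op': factor to T → op T' with T' → T | op.
T has alternatives sharing prefix 'E': factor to T → E T'' with T'' → ε | op.

E -> num op | T num E'; T -> op T' | E T''; E' -> ε | T; T' -> T | op; T'' -> ε | op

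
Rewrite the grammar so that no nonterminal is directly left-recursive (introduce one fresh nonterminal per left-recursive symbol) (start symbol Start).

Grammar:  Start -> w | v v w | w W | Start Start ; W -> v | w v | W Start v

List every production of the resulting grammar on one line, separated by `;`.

Start -> w Start1 | v v w Start1 | w W Start1; W -> v W1 | w v W1; Start1 -> Start Start1 | ε; W1 -> Start v W1 | ε

Start, W are directly left-recursive.
For Start: α = {Start}, β = {w, v v w, w W}. Rewrite as Start → β Start1 and Start1 → α Start1 | ε.
For W: α = {Start v}, β = {v, w v}. Rewrite as W → β W1 and W1 → α W1 | ε.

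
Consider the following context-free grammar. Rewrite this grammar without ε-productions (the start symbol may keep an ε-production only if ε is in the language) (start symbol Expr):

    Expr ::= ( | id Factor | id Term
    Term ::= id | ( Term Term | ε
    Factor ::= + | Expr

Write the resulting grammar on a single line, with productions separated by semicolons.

Expr ::= ( | id Factor | id Term | id; Term ::= id | ( Term Term | ( Term | (; Factor ::= + | Expr

Nullable nonterminals: {Term}.
ε ∉ L(G), so no ε-production is kept.
For each production, add variants omitting each subset of nullable occurrences: Expr → id Term gives id Term | id. Term → ( Term Term gives ( Term Term | ( Term | (.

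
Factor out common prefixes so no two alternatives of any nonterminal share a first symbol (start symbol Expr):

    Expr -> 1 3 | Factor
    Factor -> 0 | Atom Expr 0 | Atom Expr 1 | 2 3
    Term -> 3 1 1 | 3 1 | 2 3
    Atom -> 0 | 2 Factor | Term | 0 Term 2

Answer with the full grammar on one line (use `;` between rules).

Factor has alternatives sharing prefix 'Atom Expr': factor to Factor → Atom Expr Factor1 with Factor1 → 0 | 1.
Term has alternatives sharing prefix '3 1': factor to Term → 3 1 Term1 with Term1 → 1 | ε.
Atom has alternatives sharing prefix '0': factor to Atom → 0 Atom1 with Atom1 → ε | Term 2.

Expr -> 1 3 | Factor; Factor -> 0 | 2 3 | Atom Expr Factor1; Term -> 2 3 | 3 1 Term1; Atom -> 2 Factor | Term | 0 Atom1; Factor1 -> 0 | 1; Term1 -> 1 | ε; Atom1 -> ε | Term 2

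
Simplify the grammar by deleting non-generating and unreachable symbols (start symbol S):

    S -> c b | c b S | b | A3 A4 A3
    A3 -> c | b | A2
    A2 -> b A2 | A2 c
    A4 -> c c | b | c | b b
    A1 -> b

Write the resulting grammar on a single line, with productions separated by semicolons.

S -> c b | c b S | b | A3 A4 A3; A3 -> c | b; A4 -> c c | b | c | b b

Generating nonterminals: {A1, A3, A4, S}.
Reachable from S after that: {A3, A4, S}.
Removed useless symbols: {A1, A2} and every production mentioning them.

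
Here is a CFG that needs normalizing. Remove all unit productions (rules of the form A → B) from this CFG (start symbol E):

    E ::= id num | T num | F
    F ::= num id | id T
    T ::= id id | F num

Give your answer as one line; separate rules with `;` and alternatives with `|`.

Unit pairs: E ⇒* {F}.
For every A with A ⇒* B via unit rules, add B's non-unit alternatives to A; then delete every rule of the form X → Y.

E ::= id num | T num | num id | id T; F ::= num id | id T; T ::= id id | F num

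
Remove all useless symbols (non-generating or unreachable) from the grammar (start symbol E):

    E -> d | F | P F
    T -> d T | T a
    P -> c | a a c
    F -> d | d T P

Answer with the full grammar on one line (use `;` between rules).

Generating nonterminals: {E, F, P}.
Reachable from E after that: {E, F, P}.
Removed useless symbols: {T} and every production mentioning them.

E -> d | F | P F; P -> c | a a c; F -> d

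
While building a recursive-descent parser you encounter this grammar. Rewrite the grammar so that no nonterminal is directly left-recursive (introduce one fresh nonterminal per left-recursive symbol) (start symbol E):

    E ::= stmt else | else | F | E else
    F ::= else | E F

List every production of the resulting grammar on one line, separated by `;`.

Directly left-recursive nonterminal: E.
For E: α = {else}, β = {stmt else, else, F}. Rewrite as E → β E' and E' → α E' | ε.

E ::= stmt else E' | else E' | F E'; F ::= else | E F; E' ::= else E' | epsilon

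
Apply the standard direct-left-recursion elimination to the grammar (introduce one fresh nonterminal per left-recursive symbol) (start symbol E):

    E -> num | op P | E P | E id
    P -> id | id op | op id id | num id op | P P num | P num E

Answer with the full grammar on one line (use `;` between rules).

E, P are directly left-recursive.
For E: α = {P, id}, β = {num, op P}. Rewrite as E → β E' and E' → α E' | ε.
For P: α = {P num, num E}, β = {id, id op, op id id, num id op}. Rewrite as P → β P' and P' → α P' | ε.

E -> num E' | op P E'; P -> id P' | id op P' | op id id P' | num id op P'; E' -> P E' | id E' | ε; P' -> P num P' | num E P' | ε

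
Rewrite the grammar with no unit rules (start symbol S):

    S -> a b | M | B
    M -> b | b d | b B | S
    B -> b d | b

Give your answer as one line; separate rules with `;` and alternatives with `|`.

Unit pairs: M ⇒* {B, S}; S ⇒* {B, M}.
For every A with A ⇒* B via unit rules, add B's non-unit alternatives to A; then delete every rule of the form X → Y.

S -> b d | b | a b | b B; M -> b d | b | a b | b B; B -> b d | b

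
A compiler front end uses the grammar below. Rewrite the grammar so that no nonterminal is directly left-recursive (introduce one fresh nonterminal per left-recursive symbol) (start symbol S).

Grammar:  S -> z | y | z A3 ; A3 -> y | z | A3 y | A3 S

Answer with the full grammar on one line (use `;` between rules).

Directly left-recursive nonterminal: A3.
For A3: α = {y, S}, β = {y, z}. Rewrite as A3 → β A3' and A3' → α A3' | ε.

S -> z | y | z A3; A3 -> y A3' | z A3'; A3' -> y A3' | S A3' | epsilon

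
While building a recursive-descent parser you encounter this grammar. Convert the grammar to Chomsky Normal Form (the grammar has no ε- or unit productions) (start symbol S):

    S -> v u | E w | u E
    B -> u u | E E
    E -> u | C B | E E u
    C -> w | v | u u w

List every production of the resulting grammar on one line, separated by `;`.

S -> X1 X2 | E X3 | X2 E; B -> X2 X2 | E E; E -> u | C B | E Y1; C -> w | v | X2 Y2; X1 -> v; X2 -> u; X3 -> w; Y1 -> E X2; Y2 -> X2 X3

Introduce a nonterminal for each terminal appearing in a rule of length ≥ 2: X1 → v, X2 → u, X3 → w.
Binarize each right-hand side of length ≥ 3 by chaining fresh nonterminals (Y1, Y2, …): affected rules were E → E E X2; C → X2 X2 X3.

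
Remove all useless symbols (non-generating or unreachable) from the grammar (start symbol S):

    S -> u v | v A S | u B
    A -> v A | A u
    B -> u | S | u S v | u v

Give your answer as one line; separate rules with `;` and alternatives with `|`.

Generating nonterminals: {B, S}.
Reachable from S after that: {B, S}.
Removed useless symbols: {A} and every production mentioning them.

S -> u v | u B; B -> u | S | u S v | u v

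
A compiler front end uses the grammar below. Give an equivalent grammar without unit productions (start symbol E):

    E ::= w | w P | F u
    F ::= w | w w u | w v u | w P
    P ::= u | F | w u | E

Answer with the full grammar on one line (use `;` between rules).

E ::= w | w P | F u; F ::= w | w w u | w v u | w P; P ::= w | w P | F u | w w u | w v u | u | w u

Unit pairs: P ⇒* {E, F}.
For every A with A ⇒* B via unit rules, add B's non-unit alternatives to A; then delete every rule of the form X → Y.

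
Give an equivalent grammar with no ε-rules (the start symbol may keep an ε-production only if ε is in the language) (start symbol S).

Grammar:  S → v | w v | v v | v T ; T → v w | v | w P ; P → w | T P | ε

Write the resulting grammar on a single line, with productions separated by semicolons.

Nullable set = {P}.
ε ∉ L(G), so no ε-production is kept.
Expand every rule over subsets of its nullable positions: T → w P gives w P | w. P → T P gives T P | T.

S → v | w v | v v | v T; T → v w | v | w P | w; P → w | T P | T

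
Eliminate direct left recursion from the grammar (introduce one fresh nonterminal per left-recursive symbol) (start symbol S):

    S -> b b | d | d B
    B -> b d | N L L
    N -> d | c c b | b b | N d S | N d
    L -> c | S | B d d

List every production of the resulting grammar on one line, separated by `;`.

N is directly left-recursive.
For N: α = {d S, d}, β = {d, c c b, b b}. Rewrite as N → β N' and N' → α N' | ε.

S -> b b | d | d B; B -> b d | N L L; N -> d N' | c c b N' | b b N'; L -> c | S | B d d; N' -> d S N' | d N' | epsilon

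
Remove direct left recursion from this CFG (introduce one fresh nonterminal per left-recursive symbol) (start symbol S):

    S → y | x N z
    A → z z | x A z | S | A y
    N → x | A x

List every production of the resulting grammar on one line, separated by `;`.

S → y | x N z; A → z z A' | x A z A' | S A'; N → x | A x; A' → y A' | ε

Directly left-recursive nonterminal: A.
For A: α = {y}, β = {z z, x A z, S}. Rewrite as A → β A' and A' → α A' | ε.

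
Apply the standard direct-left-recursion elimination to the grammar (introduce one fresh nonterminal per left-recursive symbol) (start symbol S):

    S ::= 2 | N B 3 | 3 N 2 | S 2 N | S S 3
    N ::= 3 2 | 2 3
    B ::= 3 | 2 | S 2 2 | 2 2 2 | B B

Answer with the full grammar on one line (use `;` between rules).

S ::= 2 S' | N B 3 S' | 3 N 2 S'; N ::= 3 2 | 2 3; B ::= 3 B' | 2 B' | S 2 2 B' | 2 2 2 B'; S' ::= 2 N S' | S 3 S' | eps; B' ::= B B' | eps

Left recursion appears on S, B.
For S: α = {2 N, S 3}, β = {2, N B 3, 3 N 2}. Rewrite as S → β S' and S' → α S' | ε.
For B: α = {B}, β = {3, 2, S 2 2, 2 2 2}. Rewrite as B → β B' and B' → α B' | ε.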